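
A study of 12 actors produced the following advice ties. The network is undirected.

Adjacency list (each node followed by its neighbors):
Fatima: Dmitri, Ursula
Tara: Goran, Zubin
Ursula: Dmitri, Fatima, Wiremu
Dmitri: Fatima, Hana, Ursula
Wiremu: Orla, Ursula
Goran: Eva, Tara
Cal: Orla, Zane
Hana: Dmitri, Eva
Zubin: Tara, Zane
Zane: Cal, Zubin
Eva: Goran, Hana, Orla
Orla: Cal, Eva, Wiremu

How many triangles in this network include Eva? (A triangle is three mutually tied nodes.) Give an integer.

Eva's neighbors are Goran, Hana, and Orla, but none of them are tied to each other, so no triangle contains Eva.

0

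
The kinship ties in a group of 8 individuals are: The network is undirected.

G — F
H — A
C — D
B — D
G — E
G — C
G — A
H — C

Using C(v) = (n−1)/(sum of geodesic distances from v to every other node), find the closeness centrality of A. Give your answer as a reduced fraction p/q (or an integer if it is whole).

Distances from A: B:4, C:2, D:3, E:2, F:2, G:1, H:1. Sum = 15.
n = 8, so closeness = 7/15.

7/15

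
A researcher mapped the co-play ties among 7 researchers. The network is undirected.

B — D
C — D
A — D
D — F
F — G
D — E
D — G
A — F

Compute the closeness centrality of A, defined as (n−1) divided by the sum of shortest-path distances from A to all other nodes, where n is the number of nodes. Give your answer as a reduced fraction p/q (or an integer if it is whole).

Distances from A: B:2, C:2, D:1, E:2, F:1, G:2. Sum = 10.
n = 7, so closeness = 6/10 = 3/5.

3/5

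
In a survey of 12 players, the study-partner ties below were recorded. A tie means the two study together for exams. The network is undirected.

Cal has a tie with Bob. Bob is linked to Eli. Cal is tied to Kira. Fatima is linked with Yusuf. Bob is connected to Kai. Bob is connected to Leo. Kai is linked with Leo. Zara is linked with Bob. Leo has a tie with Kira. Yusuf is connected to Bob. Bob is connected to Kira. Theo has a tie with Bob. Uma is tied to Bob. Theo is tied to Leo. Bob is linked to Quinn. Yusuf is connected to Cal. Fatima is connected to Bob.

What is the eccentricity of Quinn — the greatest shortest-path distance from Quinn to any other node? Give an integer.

Distances from Quinn: Bob:1, Cal:2, Eli:2, Fatima:2, Kai:2, Kira:2, Leo:2, Theo:2, Uma:2, Yusuf:2, Zara:2.
The largest is 2 (to Kai, Yusuf, Theo, Kira, Fatima, Cal, Zara, Uma, Leo, and Eli), so the eccentricity of Quinn is 2.

2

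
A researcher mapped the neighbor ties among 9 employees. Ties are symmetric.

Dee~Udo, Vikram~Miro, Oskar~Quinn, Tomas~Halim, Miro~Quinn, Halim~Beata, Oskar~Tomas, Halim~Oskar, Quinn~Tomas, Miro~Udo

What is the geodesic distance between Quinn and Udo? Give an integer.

One shortest route is Quinn – Miro – Udo, which uses 2 edges, and Quinn and Udo are not directly tied, so nothing shorter exists. So d(Quinn,Udo) = 2.

2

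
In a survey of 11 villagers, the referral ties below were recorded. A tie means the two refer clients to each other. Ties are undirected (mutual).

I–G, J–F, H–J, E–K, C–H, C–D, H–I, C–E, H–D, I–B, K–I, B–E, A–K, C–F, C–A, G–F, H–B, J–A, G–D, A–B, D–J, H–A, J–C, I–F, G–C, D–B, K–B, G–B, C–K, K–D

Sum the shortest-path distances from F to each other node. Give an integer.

Distances from F: A:2, B:2, C:1, D:2, E:2, G:1, H:2, I:1, J:1, K:2.
Sum = 2 + 2 + 1 + 2 + 2 + 1 + 2 + 1 + 1 + 2 = 16.

16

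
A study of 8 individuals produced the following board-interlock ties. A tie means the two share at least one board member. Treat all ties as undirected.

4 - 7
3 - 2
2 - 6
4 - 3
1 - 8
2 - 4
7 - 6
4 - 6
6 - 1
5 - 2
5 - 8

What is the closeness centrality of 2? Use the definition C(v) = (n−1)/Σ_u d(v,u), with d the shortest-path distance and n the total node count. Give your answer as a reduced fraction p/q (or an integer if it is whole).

Distances from 2: 1:2, 3:1, 4:1, 5:1, 6:1, 7:2, 8:2. Sum = 10.
n = 8, so closeness = 7/10.

7/10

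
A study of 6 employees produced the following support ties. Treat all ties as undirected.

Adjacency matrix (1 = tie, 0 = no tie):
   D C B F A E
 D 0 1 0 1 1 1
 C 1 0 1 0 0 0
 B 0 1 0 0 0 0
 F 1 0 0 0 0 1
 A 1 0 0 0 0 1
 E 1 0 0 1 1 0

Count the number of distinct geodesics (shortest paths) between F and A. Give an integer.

2

The shortest distance is 2. The length-2 paths are: F–D–A; F–E–A.
That gives 2 distinct shortest paths.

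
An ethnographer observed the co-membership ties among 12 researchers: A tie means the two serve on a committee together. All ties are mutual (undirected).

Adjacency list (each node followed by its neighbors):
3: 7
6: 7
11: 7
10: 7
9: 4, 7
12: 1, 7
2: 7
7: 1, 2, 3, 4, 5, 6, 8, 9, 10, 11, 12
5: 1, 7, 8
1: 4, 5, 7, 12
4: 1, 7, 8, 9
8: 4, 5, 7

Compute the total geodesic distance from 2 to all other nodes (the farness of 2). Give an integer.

Distances from 2: 1:2, 3:2, 4:2, 5:2, 6:2, 7:1, 8:2, 9:2, 10:2, 11:2, 12:2.
Sum = 2 + 2 + 2 + 2 + 2 + 1 + 2 + 2 + 2 + 2 + 2 = 21.

21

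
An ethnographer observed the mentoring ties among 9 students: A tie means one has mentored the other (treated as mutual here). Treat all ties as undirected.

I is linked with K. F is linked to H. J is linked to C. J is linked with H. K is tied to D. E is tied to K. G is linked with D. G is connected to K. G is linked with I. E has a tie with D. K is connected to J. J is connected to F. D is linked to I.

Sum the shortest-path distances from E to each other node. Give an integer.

Distances from E: C:3, D:1, F:3, G:2, H:3, I:2, J:2, K:1.
Sum = 3 + 1 + 3 + 2 + 3 + 2 + 2 + 1 = 17.

17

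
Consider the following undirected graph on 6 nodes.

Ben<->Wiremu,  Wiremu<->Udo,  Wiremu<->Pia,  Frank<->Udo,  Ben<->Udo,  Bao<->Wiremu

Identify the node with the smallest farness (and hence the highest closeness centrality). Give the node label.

Wiremu

Farness (sum of distances to all others) for each node — Bao:10, Ben:8, Frank:11, Pia:10, Udo:7, Wiremu:6.
The smallest farness is 6, for Wiremu, so Wiremu has the highest closeness.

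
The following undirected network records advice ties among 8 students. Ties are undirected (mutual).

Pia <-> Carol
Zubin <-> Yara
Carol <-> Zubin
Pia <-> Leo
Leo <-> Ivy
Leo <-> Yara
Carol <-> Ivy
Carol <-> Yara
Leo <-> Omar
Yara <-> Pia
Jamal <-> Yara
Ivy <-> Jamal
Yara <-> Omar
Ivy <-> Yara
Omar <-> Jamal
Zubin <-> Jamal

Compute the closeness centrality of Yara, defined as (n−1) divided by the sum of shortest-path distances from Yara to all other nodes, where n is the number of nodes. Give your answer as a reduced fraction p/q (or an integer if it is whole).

1

Distances from Yara: Carol:1, Ivy:1, Jamal:1, Leo:1, Omar:1, Pia:1, Zubin:1. Sum = 7.
n = 8, so closeness = 7/7 = 1.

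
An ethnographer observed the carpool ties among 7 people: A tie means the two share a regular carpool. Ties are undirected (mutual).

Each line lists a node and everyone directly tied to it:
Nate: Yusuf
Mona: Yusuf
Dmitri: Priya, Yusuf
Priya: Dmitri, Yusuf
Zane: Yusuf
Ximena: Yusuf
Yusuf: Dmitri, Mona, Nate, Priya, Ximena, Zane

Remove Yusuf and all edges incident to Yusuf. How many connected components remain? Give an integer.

Without Yusuf, the remaining ties split the others into: {Dmitri, Priya}; {Zane}; {Nate}; {Ximena}; {Mona}.
That's 5 separate components.

5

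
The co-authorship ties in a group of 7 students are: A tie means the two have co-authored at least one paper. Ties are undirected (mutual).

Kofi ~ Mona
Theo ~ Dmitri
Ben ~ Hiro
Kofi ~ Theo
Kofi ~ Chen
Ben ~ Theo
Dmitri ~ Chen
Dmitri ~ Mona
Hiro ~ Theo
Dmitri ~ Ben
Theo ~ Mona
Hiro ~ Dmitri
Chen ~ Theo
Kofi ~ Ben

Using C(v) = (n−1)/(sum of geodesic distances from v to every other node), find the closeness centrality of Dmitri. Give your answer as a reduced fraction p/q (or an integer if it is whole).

Distances from Dmitri: Ben:1, Chen:1, Hiro:1, Kofi:2, Mona:1, Theo:1. Sum = 7.
n = 7, so closeness = 6/7.

6/7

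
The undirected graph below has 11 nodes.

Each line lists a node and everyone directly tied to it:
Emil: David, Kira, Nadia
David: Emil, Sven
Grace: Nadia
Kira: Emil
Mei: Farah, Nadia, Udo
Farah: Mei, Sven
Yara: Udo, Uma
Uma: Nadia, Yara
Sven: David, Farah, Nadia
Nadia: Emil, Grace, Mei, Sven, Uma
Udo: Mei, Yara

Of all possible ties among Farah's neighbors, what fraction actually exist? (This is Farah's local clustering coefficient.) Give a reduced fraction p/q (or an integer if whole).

Farah's neighbors: Mei and Sven (k = 2).
Possible neighbor pairs: C(2,2) = 1. Edges among them: none → e = 0.
Clustering(Farah) = 0/1.

0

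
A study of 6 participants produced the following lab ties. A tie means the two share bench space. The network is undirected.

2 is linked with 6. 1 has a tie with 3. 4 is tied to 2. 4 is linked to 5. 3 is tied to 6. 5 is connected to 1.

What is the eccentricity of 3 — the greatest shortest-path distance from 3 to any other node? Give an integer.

3

Distances from 3: 1:1, 2:2, 4:3, 5:2, 6:1.
The largest is 3 (to 4), so the eccentricity of 3 is 3.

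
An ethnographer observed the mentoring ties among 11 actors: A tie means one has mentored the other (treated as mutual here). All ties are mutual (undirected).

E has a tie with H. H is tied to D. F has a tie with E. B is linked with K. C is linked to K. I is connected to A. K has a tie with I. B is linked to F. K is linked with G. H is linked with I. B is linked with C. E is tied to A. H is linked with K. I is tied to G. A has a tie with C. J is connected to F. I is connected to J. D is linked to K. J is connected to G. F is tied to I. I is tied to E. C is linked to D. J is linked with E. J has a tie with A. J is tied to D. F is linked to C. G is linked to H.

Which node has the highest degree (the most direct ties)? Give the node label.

I

Degrees — A:4, B:3, C:5, D:4, E:5, F:5, G:4, H:5, I:7, J:6, K:6.
The maximum is 7, attained only by I.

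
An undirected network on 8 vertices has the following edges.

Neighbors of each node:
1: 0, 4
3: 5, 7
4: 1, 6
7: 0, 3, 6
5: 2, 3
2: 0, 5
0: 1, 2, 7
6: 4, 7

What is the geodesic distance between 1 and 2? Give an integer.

One shortest route is 1 – 0 – 2, which uses 2 edges, and 1 and 2 are not directly tied, so nothing shorter exists. So d(1,2) = 2.

2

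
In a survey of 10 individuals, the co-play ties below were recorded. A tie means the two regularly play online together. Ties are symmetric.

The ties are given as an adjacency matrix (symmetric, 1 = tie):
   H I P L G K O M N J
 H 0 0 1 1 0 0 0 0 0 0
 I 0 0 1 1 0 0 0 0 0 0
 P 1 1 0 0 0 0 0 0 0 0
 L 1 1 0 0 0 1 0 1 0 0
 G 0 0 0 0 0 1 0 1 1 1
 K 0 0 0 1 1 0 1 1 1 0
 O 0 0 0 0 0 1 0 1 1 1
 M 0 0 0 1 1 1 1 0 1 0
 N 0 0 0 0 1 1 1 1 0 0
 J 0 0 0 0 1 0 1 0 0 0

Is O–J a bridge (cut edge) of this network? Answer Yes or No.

Even without that edge, O still reaches J via O – N – G – J, so the network stays connected. Not a bridge.

No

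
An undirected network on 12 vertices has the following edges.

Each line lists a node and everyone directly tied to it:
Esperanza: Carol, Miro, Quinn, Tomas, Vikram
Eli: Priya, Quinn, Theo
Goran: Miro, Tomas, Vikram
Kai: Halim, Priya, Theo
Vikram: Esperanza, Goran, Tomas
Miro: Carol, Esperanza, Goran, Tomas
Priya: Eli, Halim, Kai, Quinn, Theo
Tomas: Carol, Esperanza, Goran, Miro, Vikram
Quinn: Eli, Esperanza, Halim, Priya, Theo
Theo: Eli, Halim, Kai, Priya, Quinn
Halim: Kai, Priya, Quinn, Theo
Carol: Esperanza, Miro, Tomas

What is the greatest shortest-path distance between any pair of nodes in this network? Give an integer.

5

Eccentricity of each node (its greatest distance to any other): Carol:4, Eli:4, Esperanza:3, Goran:5, Halim:4, Kai:5, Miro:4, Priya:4, Quinn:3, Theo:4, Tomas:4, Vikram:4.
The maximum eccentricity is 5, realized for instance by the pair Kai–Goran via Kai – Theo – Quinn – Esperanza – Vikram – Goran. So the diameter is 5.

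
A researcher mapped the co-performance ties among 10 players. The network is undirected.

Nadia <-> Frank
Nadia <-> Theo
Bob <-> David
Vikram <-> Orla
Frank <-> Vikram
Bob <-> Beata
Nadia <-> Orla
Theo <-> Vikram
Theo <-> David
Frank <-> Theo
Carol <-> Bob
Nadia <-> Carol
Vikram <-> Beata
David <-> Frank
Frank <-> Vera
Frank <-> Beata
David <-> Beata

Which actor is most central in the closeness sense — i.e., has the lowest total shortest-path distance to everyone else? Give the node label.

Frank

Farness (sum of distances to all others) for each node — Beata:14, Bob:17, Carol:18, David:15, Frank:12, Nadia:14, Orla:19, Theo:14, Vera:20, Vikram:15.
The smallest farness is 12, for Frank, so Frank has the highest closeness.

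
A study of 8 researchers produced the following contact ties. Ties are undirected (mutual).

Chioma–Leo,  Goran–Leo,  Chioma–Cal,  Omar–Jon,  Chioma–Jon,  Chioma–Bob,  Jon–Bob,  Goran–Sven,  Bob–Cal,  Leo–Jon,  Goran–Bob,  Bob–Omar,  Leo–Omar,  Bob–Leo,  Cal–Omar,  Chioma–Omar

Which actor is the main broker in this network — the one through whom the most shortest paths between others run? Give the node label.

Goran

Unnormalized betweenness of each node: Bob:17/3, Cal:0, Chioma:2/3, Goran:6, Jon:0, Leo:3, Omar:2/3, Sven:0.
Goran has the largest value, 6, making it the main broker — the node through which the most shortest paths run.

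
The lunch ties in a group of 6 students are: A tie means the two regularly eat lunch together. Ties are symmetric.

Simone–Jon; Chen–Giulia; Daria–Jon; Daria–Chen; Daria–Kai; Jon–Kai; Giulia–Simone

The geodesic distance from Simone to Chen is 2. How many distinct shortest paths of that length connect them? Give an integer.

1

The shortest distance is 2, and the only length-2 path is Simone–Giulia–Chen. So there is exactly 1 shortest path.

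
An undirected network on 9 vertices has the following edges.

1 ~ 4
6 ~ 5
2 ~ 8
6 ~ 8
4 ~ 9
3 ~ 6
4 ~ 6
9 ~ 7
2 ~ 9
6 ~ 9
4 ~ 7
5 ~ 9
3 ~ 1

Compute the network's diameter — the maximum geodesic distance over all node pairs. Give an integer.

3

Eccentricity of each node (its greatest distance to any other): 1:3, 2:3, 3:3, 4:2, 5:3, 6:2, 7:3, 8:3, 9:2.
The maximum eccentricity is 3, realized for instance by the pair 5–1 via 5 – 6 – 4 – 1. So the diameter is 3.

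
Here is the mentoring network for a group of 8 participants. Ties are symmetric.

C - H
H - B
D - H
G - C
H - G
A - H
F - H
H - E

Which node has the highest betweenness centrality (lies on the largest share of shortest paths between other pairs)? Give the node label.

Unnormalized betweenness of each node: A:0, B:0, C:0, D:0, E:0, F:0, G:0, H:20.
H has the largest value, 20, making it the main broker — the node through which the most shortest paths run.

H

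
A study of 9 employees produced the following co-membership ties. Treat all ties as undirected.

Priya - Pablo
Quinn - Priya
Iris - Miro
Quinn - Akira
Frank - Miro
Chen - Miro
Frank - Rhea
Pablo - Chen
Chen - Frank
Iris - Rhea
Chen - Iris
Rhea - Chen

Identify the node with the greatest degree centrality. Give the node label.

Chen

Degrees — Akira:1, Chen:5, Frank:3, Iris:3, Miro:3, Pablo:2, Priya:2, Quinn:2, Rhea:3.
The maximum is 5, attained only by Chen.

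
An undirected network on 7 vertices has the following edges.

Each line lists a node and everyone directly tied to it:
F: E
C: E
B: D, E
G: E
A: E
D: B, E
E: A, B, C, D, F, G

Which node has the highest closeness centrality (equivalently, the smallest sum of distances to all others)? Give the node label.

E

Farness (sum of distances to all others) for each node — A:11, B:10, C:11, D:10, E:6, F:11, G:11.
The smallest farness is 6, for E, so E has the highest closeness.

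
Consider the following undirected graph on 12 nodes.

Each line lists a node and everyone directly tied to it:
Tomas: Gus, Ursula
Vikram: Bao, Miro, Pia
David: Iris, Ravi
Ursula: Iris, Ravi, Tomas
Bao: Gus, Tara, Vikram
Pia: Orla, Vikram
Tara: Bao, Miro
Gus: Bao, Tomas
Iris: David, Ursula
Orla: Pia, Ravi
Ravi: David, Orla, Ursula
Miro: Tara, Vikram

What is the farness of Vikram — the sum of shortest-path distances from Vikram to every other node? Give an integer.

28

Distances from Vikram: Bao:1, David:4, Gus:2, Iris:5, Miro:1, Orla:2, Pia:1, Ravi:3, Tara:2, Tomas:3, Ursula:4.
Sum = 1 + 4 + 2 + 5 + 1 + 2 + 1 + 3 + 2 + 3 + 4 = 28.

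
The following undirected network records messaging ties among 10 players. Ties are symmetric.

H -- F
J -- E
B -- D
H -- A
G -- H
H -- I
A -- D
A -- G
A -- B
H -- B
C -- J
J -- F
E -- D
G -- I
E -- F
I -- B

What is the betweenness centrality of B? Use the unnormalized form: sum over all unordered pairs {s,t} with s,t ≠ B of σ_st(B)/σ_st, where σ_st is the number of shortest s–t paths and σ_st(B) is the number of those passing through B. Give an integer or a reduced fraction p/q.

7/3

Pairs whose geodesics pass through B — E–I: 1/2; H–D: 1/2; I–D: 1; I–A: 1/3.
All other pairs contribute 0.
Summing the contributions gives betweenness(B) = 7/3.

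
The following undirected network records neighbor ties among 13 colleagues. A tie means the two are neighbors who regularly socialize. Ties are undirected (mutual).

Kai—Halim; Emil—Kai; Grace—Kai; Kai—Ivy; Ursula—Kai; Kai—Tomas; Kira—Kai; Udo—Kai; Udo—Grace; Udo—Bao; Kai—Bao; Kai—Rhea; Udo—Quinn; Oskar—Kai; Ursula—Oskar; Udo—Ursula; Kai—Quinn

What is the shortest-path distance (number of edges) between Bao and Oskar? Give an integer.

2

One shortest route is Bao – Kai – Oskar, which uses 2 edges, and Bao and Oskar are not directly tied, so nothing shorter exists. So d(Bao,Oskar) = 2.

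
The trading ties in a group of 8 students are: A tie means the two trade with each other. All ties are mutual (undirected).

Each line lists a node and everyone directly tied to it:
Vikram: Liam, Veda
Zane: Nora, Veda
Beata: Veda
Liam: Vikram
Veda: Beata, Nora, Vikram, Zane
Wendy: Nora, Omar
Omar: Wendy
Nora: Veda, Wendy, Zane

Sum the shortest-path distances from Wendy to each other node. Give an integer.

Distances from Wendy: Beata:3, Liam:4, Nora:1, Omar:1, Veda:2, Vikram:3, Zane:2.
Sum = 3 + 4 + 1 + 1 + 2 + 3 + 2 = 16.

16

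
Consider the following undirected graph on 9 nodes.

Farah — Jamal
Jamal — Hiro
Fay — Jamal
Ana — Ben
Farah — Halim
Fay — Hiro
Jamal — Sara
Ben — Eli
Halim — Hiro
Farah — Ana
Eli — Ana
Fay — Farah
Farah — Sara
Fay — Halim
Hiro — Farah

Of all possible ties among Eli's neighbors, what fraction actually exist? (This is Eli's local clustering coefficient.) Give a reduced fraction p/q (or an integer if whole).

Eli's neighbors: Ana and Ben (k = 2).
Possible neighbor pairs: C(2,2) = 1. Edges among them: Ana–Ben → e = 1.
Clustering(Eli) = 1/1.

1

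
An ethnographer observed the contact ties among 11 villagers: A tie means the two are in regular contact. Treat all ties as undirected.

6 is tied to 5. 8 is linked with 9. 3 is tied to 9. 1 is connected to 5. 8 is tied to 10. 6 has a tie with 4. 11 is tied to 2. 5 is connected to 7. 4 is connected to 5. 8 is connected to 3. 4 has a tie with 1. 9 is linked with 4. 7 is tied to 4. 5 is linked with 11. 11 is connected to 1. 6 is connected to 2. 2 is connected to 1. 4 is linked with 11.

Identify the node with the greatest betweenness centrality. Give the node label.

4

Unnormalized betweenness of each node: 1:7/3, 2:2/3, 3:0, 4:80/3, 5:8/3, 6:7/3, 7:0, 8:9, 9:21, 10:0, 11:7/3.
4 has the largest value, 80/3, making it the main broker — the node through which the most shortest paths run.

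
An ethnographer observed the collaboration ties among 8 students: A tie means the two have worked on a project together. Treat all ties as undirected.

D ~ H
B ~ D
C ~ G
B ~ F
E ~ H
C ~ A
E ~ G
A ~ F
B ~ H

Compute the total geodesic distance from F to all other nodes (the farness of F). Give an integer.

14

Distances from F: A:1, B:1, C:2, D:2, E:3, G:3, H:2.
Sum = 1 + 1 + 2 + 2 + 3 + 3 + 2 = 14.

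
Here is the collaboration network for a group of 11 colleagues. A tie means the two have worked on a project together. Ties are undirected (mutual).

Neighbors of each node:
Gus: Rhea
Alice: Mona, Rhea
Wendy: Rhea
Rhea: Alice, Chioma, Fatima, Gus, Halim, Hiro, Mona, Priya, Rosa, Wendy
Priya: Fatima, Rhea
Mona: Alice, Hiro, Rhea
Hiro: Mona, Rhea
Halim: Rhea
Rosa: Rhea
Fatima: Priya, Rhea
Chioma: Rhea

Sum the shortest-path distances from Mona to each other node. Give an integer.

Distances from Mona: Alice:1, Chioma:2, Fatima:2, Gus:2, Halim:2, Hiro:1, Priya:2, Rhea:1, Rosa:2, Wendy:2.
Sum = 1 + 2 + 2 + 2 + 2 + 1 + 2 + 1 + 2 + 2 = 17.

17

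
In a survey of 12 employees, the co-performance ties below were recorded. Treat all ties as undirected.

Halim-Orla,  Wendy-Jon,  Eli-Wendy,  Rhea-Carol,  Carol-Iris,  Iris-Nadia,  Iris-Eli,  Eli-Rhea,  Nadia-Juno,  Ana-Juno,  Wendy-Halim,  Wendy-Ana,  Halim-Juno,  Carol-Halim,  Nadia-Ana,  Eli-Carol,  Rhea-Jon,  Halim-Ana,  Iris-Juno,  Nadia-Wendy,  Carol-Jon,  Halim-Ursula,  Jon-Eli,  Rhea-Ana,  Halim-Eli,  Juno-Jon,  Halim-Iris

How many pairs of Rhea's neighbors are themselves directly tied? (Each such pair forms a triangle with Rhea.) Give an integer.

Rhea's neighbors: Ana, Carol, Eli, and Jon.
Neighbor pairs that are themselves tied: Rhea–Carol–Eli; Rhea–Carol–Jon; Rhea–Eli–Jon. Each forms one triangle with Rhea, for 3 in total.

3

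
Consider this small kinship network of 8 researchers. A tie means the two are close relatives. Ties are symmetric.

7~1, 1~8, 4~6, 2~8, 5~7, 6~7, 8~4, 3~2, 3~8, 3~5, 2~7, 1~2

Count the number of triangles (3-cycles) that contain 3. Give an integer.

1

3's neighbors: 2, 5, and 8.
Neighbor pairs that are themselves tied: 3–2–8. Each forms one triangle with 3, for 1 in total.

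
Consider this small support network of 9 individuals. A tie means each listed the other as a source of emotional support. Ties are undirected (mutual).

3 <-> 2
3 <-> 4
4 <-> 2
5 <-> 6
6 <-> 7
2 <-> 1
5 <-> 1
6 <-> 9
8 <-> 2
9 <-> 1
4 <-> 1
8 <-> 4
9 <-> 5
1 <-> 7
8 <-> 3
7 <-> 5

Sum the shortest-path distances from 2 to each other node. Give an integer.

Distances from 2: 1:1, 3:1, 4:1, 5:2, 6:3, 7:2, 8:1, 9:2.
Sum = 1 + 1 + 1 + 2 + 3 + 2 + 1 + 2 = 13.

13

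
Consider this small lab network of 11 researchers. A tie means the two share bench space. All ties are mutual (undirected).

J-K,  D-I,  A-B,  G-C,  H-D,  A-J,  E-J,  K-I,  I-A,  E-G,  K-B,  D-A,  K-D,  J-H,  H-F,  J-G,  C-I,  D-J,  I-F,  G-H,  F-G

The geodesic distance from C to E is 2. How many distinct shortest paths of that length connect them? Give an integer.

1

The shortest distance is 2, and the only length-2 path is C–G–E. So there is exactly 1 shortest path.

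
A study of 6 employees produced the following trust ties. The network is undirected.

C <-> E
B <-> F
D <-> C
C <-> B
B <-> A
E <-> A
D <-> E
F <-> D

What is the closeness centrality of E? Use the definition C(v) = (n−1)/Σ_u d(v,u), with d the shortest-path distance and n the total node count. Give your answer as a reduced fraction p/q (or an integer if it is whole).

Distances from E: A:1, B:2, C:1, D:1, F:2. Sum = 7.
n = 6, so closeness = 5/7.

5/7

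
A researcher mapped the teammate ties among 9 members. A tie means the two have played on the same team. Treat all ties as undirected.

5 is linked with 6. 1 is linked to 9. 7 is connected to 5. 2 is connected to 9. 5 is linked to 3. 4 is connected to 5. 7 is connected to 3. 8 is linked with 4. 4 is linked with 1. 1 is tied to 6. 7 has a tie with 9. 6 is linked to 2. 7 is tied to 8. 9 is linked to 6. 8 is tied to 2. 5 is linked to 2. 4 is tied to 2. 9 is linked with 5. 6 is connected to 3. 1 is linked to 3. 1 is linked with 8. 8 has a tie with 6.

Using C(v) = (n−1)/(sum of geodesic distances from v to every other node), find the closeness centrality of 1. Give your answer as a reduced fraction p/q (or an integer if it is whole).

Distances from 1: 2:2, 3:1, 4:1, 5:2, 6:1, 7:2, 8:1, 9:1. Sum = 11.
n = 9, so closeness = 8/11.

8/11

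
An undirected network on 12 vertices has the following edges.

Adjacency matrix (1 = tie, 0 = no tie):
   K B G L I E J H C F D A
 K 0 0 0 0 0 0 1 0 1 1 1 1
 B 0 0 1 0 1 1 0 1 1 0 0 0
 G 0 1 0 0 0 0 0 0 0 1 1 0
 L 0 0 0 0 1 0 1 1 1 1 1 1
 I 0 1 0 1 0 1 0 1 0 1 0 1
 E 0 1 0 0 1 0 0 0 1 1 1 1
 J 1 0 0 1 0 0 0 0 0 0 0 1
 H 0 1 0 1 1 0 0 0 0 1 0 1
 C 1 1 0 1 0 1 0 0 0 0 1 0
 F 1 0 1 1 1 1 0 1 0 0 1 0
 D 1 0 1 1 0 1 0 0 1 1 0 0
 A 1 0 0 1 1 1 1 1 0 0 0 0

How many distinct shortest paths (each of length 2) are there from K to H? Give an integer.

The shortest distance is 2. The length-2 paths are: K–F–H; K–A–H.
That gives 2 distinct shortest paths.

2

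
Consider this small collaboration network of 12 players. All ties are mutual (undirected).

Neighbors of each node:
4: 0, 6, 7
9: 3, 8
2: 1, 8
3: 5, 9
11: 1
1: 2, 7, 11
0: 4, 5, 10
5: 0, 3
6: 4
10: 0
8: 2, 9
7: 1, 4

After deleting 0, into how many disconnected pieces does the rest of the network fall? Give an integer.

2

Without 0, the remaining ties split the others into: {1, 2, 3, 4, 5, 6, 7, 8, 9, 11}; {10}.
That's 2 separate components.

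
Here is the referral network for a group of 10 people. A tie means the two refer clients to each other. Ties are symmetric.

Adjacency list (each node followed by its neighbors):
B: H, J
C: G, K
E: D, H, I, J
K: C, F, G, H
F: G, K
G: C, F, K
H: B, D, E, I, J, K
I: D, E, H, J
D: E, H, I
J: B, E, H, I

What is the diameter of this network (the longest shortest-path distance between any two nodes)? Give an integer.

Eccentricity of each node (its greatest distance to any other): B:3, C:3, D:3, E:3, F:3, G:3, H:2, I:3, J:3, K:2.
The maximum eccentricity is 3, realized for instance by the pair C–J via C – K – H – J. So the diameter is 3.

3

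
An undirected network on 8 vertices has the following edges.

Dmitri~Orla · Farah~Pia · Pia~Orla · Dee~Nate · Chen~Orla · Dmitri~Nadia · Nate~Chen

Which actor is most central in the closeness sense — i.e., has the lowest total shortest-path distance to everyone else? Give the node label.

Farness (sum of distances to all others) for each node — Chen:14, Dee:24, Dmitri:16, Farah:22, Nadia:22, Nate:18, Orla:12, Pia:16.
The smallest farness is 12, for Orla, so Orla has the highest closeness.

Orla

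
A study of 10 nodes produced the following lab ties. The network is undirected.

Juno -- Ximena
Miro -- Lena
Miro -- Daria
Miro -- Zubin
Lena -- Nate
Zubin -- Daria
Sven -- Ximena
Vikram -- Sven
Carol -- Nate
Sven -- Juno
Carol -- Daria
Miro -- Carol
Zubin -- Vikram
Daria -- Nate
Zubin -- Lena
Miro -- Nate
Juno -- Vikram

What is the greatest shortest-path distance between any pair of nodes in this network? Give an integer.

5

Eccentricity of each node (its greatest distance to any other): Carol:5, Daria:4, Juno:4, Lena:4, Miro:4, Nate:5, Sven:4, Vikram:3, Ximena:5, Zubin:3.
The maximum eccentricity is 5, realized for instance by the pair Nate–Ximena via Nate – Daria – Zubin – Vikram – Juno – Ximena. So the diameter is 5.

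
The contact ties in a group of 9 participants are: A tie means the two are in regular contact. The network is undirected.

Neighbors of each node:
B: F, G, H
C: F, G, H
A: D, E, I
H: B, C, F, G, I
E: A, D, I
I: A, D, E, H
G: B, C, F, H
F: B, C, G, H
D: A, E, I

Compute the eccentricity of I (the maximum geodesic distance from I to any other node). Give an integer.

Distances from I: A:1, B:2, C:2, D:1, E:1, F:2, G:2, H:1.
The largest is 2 (to C, B, G, and F), so the eccentricity of I is 2.

2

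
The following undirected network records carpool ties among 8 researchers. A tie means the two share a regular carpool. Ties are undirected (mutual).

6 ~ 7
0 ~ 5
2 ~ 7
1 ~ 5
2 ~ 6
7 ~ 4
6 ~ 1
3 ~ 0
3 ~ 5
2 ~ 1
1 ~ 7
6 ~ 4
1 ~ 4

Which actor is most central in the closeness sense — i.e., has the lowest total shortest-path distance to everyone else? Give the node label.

Farness (sum of distances to all others) for each node — 0:16, 1:9, 2:13, 3:16, 4:13, 5:11, 6:12, 7:12.
The smallest farness is 9, for 1, so 1 has the highest closeness.

1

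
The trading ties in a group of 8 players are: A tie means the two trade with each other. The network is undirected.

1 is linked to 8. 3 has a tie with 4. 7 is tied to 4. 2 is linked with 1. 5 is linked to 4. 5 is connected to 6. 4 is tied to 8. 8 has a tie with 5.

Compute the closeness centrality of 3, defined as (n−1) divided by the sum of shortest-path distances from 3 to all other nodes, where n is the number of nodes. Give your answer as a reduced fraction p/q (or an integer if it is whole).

Distances from 3: 1:3, 2:4, 4:1, 5:2, 6:3, 7:2, 8:2. Sum = 17.
n = 8, so closeness = 7/17.

7/17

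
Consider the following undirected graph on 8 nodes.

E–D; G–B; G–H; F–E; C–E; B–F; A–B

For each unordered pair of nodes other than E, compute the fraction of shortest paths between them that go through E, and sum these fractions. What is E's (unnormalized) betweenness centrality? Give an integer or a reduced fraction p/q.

11

Pairs whose geodesics pass through E — H–D: 1; H–C: 1; D–A: 1; D–B: 1; D–F: 1; D–G: 1; D–C: 1; A–C: 1; B–C: 1; F–C: 1; G–C: 1.
All other pairs contribute 0.
Summing the contributions gives betweenness(E) = 11.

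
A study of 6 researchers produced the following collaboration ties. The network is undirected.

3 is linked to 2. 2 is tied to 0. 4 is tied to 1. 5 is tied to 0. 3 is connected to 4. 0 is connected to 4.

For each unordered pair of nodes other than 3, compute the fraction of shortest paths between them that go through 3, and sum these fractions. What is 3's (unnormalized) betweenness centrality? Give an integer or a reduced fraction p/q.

Pairs whose geodesics pass through 3 — 1–2: 1/2; 2–4: 1/2.
All other pairs contribute 0.
Summing the contributions gives betweenness(3) = 1.

1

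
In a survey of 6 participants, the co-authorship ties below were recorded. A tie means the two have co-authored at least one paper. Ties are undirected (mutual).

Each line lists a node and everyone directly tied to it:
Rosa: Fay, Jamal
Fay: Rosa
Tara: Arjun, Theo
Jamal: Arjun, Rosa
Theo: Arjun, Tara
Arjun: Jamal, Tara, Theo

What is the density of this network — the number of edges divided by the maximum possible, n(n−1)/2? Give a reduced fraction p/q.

2/5

There are 6 edges and 6 nodes, so the maximum possible is C(6,2) = 15.
Density = 6/15 = 2/5.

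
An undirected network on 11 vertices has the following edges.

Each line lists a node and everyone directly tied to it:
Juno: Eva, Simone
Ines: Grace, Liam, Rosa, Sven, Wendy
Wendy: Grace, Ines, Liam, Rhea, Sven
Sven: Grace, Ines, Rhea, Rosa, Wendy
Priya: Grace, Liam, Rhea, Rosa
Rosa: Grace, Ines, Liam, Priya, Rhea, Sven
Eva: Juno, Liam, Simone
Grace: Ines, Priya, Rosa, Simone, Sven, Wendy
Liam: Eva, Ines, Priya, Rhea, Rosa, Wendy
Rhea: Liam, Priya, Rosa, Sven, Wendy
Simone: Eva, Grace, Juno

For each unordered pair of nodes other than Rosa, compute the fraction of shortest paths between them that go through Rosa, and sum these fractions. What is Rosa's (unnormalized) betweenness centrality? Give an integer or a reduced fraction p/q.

Pairs whose geodesics pass through Rosa — Eva–Sven: 1/5; Simone–Rhea: 1/5; Liam–Grace: 1/4; Liam–Sven: 1/4; Grace–Rhea: 1/4; Rhea–Ines: 1/4; Ines–Priya: 1/3; Sven–Priya: 1/3.
All other pairs contribute 0.
Summing the contributions gives betweenness(Rosa) = 31/15.

31/15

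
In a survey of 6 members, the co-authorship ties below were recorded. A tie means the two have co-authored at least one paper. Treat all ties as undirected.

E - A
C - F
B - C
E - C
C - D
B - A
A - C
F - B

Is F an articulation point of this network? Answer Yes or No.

No

Even without F, every remaining node can still reach every other (the residual graph is connected), so F is not a cut vertex.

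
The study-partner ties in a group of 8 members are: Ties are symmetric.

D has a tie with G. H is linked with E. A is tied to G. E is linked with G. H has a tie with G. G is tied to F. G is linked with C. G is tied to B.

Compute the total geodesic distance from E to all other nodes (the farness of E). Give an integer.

Distances from E: A:2, B:2, C:2, D:2, F:2, G:1, H:1.
Sum = 2 + 2 + 2 + 2 + 2 + 1 + 1 = 12.

12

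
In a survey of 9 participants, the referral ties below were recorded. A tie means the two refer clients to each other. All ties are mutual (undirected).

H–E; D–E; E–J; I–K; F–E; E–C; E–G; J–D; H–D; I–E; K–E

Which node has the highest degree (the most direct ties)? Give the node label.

Degrees — C:1, D:3, E:8, F:1, G:1, H:2, I:2, J:2, K:2.
The maximum is 8, attained only by E.

E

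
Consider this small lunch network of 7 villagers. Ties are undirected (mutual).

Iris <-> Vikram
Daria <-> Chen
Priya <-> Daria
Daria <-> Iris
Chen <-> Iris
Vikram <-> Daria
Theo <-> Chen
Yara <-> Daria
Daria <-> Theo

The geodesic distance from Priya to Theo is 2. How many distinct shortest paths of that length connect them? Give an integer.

The shortest distance is 2, and the only length-2 path is Priya–Daria–Theo. So there is exactly 1 shortest path.

1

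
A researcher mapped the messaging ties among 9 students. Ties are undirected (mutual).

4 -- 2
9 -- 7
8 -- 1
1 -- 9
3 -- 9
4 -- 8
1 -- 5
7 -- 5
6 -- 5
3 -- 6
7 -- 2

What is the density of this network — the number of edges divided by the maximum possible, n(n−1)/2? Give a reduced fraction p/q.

11/36

There are 11 edges and 9 nodes, so the maximum possible is C(9,2) = 36.
Density = 11/36.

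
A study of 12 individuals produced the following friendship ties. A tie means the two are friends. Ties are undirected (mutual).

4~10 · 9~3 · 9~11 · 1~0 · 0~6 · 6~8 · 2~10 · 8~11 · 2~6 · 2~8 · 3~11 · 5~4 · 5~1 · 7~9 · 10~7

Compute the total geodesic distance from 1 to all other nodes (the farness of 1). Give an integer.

33

Distances from 1: 0:1, 2:3, 3:5, 4:2, 5:1, 6:2, 7:4, 8:3, 9:5, 10:3, 11:4.
Sum = 1 + 3 + 5 + 2 + 1 + 2 + 4 + 3 + 5 + 3 + 4 = 33.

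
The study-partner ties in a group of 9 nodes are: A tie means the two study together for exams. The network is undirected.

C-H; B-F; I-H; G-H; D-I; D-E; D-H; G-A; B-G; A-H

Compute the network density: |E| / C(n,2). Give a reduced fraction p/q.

5/18

There are 10 edges and 9 nodes, so the maximum possible is C(9,2) = 36.
Density = 10/36 = 5/18.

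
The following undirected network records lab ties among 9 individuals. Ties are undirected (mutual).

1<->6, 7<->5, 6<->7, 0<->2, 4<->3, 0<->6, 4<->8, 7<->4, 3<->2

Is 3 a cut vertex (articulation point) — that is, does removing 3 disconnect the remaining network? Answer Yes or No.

No

Even without 3, every remaining node can still reach every other (the residual graph is connected), so 3 is not a cut vertex.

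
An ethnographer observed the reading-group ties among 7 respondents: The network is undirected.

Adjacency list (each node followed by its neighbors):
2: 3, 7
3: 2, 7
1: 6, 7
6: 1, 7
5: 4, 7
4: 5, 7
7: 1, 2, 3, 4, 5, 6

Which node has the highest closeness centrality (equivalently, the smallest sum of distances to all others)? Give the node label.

Farness (sum of distances to all others) for each node — 1:10, 2:10, 3:10, 4:10, 5:10, 6:10, 7:6.
The smallest farness is 6, for 7, so 7 has the highest closeness.

7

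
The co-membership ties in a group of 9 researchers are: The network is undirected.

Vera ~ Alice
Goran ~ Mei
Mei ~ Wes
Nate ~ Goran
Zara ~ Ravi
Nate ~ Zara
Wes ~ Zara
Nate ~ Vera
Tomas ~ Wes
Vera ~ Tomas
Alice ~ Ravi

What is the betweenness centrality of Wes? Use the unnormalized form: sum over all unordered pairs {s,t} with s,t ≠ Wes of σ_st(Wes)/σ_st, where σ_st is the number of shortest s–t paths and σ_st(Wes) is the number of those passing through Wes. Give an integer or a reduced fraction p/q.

Pairs whose geodesics pass through Wes — Alice–Mei: 2/3; Ravi–Mei: 1; Ravi–Tomas: 1/2; Zara–Mei: 1; Zara–Tomas: 1; Goran–Tomas: 1/2; Mei–Tomas: 1; Mei–Vera: 1/2.
All other pairs contribute 0.
Summing the contributions gives betweenness(Wes) = 37/6.

37/6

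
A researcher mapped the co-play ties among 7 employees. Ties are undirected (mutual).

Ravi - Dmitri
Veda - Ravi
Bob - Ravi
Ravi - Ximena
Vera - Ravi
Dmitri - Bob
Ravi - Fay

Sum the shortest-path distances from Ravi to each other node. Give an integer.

6

Distances from Ravi: Bob:1, Dmitri:1, Fay:1, Veda:1, Vera:1, Ximena:1.
Sum = 1 + 1 + 1 + 1 + 1 + 1 = 6.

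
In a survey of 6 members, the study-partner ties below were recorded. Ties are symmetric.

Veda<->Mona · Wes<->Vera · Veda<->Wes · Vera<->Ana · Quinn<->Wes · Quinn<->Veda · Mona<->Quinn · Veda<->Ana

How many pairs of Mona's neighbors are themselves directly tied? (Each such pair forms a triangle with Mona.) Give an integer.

Mona's neighbors: Quinn and Veda.
Neighbor pairs that are themselves tied: Mona–Quinn–Veda. Each forms one triangle with Mona, for 1 in total.

1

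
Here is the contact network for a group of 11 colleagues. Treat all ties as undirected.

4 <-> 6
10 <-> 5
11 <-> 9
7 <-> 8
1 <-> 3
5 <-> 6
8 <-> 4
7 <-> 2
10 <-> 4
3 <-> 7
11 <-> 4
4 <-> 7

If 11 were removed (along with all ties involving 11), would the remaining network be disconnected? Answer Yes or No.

Removing 11 leaves {1, 2, 3, 4, 5, 6, 7, 8, and 10} with no path to {9}, so the network splits into 2 components. 11 is a cut vertex.

Yes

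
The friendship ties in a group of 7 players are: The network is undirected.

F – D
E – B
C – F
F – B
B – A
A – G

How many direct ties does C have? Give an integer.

1

C is directly tied to F. That is 1 neighbor, so the degree of C is 1.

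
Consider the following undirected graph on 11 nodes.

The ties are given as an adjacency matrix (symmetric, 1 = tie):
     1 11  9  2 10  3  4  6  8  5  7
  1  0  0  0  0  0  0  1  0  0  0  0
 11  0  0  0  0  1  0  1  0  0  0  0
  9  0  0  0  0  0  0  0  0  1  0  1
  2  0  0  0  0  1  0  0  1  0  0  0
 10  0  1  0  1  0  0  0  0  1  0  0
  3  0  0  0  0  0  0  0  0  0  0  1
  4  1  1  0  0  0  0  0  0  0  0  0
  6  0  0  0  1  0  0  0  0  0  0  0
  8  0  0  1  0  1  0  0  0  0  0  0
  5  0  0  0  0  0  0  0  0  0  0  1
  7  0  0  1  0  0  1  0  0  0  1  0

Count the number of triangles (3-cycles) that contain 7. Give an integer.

7's neighbors are 3, 5, and 9, but none of them are tied to each other, so no triangle contains 7.

0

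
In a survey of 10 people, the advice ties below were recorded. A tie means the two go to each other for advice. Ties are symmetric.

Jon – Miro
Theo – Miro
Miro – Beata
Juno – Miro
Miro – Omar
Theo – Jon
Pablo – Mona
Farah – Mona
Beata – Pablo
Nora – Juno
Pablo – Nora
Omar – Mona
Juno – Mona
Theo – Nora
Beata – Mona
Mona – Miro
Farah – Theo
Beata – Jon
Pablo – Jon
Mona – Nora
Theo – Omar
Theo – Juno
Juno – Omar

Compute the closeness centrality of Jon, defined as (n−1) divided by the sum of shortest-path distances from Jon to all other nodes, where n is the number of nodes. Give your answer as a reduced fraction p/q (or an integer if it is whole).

Distances from Jon: Beata:1, Farah:2, Juno:2, Miro:1, Mona:2, Nora:2, Omar:2, Pablo:1, Theo:1. Sum = 14.
n = 10, so closeness = 9/14.

9/14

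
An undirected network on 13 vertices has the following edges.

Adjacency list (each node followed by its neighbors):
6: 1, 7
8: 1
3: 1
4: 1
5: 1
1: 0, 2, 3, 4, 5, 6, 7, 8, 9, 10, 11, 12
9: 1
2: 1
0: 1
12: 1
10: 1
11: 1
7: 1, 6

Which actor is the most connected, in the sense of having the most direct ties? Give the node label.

Degrees — 0:1, 1:12, 2:1, 3:1, 4:1, 5:1, 6:2, 7:2, 8:1, 9:1, 10:1, 11:1, 12:1.
The maximum is 12, attained only by 1.

1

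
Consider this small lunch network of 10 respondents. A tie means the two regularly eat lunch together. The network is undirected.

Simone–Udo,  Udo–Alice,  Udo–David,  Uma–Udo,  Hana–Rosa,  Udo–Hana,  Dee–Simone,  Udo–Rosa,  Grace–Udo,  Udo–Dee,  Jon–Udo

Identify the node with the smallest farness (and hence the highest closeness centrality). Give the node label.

Farness (sum of distances to all others) for each node — Alice:17, David:17, Dee:16, Grace:17, Hana:16, Jon:17, Rosa:16, Simone:16, Udo:9, Uma:17.
The smallest farness is 9, for Udo, so Udo has the highest closeness.

Udo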